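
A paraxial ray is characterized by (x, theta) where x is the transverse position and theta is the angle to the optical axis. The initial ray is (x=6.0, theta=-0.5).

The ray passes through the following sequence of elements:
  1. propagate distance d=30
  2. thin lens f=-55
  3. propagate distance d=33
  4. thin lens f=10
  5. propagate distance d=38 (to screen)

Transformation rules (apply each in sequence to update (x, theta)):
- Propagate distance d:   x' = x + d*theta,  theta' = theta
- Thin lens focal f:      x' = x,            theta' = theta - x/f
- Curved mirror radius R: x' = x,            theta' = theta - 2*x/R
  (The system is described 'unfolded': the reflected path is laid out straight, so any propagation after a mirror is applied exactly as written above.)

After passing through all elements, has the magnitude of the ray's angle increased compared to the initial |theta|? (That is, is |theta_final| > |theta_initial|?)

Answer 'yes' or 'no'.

Answer: yes

Derivation:
Initial: x=6.0000 theta=-0.5000
After 1 (propagate distance d=30): x=-9.0000 theta=-0.5000
After 2 (thin lens f=-55): x=-9.0000 theta=-73/110 (≈-0.6636)
After 3 (propagate distance d=33): x=-30.9000 theta=-73/110 (≈-0.6636)
After 4 (thin lens f=10): x=-30.9000 theta=2669/1100 (≈2.4264)
After 5 (propagate distance d=38 (to screen)): x=16858/275 (≈61.3018) theta=2669/1100 (≈2.4264)
|theta_initial|=0.5000 |theta_final|=2669/1100 (≈2.4264) -> increased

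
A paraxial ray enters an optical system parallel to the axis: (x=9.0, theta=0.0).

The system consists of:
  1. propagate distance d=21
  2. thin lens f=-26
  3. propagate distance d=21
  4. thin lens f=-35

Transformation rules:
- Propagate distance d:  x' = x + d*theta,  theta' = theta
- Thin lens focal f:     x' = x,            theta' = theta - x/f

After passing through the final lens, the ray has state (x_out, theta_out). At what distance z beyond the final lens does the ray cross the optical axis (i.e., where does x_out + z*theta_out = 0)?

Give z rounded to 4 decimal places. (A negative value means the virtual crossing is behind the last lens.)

Initial: x=9.0000 theta=0.0000
After 1 (propagate distance d=21): x=9.0000 theta=0.0000
After 2 (thin lens f=-26): x=9.0000 theta=9/26 (≈0.3462)
After 3 (propagate distance d=21): x=423/26 (≈16.2692) theta=9/26 (≈0.3462)
After 4 (thin lens f=-35): x=423/26 (≈16.2692) theta=369/455 (≈0.8110)
z_focus = -x_out/theta_out = -(423/26)/(369/455) = -1645/82 ≈ -20.0610
Rounded to 4 decimal places: z = -20.0610

Answer: -20.0610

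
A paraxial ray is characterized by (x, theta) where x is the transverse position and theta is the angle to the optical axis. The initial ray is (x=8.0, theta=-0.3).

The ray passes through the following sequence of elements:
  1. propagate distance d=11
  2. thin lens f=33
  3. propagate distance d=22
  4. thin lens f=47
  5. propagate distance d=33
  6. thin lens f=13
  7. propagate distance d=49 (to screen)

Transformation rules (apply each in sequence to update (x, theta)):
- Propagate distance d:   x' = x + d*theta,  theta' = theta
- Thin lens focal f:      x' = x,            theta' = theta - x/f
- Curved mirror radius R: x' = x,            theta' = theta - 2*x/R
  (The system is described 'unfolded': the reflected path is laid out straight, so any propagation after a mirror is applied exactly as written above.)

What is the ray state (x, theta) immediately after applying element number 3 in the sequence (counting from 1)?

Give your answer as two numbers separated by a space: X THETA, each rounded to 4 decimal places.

Answer: -5.0333 -0.4424

Derivation:
Initial: x=8.0000 theta=-0.3000
After 1 (propagate distance d=11): x=4.7000 theta=-0.3000
After 2 (thin lens f=33): x=4.7000 theta=-73/165 (≈-0.4424)
After 3 (propagate distance d=22): x=-151/30 (≈-5.0333) theta=-73/165 (≈-0.4424)
Rounded to 4 decimal places: x = -5.0333, theta = -0.4424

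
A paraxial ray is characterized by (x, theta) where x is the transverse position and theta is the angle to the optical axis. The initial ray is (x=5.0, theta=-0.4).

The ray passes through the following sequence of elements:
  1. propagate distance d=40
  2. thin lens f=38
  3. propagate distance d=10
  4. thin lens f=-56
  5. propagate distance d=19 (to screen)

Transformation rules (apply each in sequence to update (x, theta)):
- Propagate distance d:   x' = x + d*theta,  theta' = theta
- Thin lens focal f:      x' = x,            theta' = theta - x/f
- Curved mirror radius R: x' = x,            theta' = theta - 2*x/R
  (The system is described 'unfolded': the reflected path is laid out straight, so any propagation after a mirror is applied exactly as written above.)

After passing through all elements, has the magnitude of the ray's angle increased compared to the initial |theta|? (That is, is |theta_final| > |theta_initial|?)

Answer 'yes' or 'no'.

Initial: x=5.0000 theta=-0.4000
After 1 (propagate distance d=40): x=-11.0000 theta=-0.4000
After 2 (thin lens f=38): x=-11.0000 theta=-21/190 (≈-0.1105)
After 3 (propagate distance d=10): x=-230/19 (≈-12.1053) theta=-21/190 (≈-0.1105)
After 4 (thin lens f=-56): x=-230/19 (≈-12.1053) theta=-869/2660 (≈-0.3267)
After 5 (propagate distance d=19 (to screen)): x=-48711/2660 (≈-18.3124) theta=-869/2660 (≈-0.3267)
|theta_initial|=0.4000 |theta_final|=869/2660 (≈0.3267) -> not increased

Answer: no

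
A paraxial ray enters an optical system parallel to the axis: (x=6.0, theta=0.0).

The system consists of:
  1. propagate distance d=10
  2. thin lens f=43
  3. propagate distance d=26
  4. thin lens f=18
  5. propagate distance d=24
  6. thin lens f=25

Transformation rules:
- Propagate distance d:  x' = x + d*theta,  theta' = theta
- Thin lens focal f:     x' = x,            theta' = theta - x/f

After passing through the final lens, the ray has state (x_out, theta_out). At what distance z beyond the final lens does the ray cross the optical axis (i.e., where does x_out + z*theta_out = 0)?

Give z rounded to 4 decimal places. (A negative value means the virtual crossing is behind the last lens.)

Initial: x=6.0000 theta=0.0000
After 1 (propagate distance d=10): x=6.0000 theta=0.0000
After 2 (thin lens f=43): x=6.0000 theta=-6/43 (≈-0.1395)
After 3 (propagate distance d=26): x=102/43 (≈2.3721) theta=-6/43 (≈-0.1395)
After 4 (thin lens f=18): x=102/43 (≈2.3721) theta=-35/129 (≈-0.2713)
After 5 (propagate distance d=24): x=-178/43 (≈-4.1395) theta=-35/129 (≈-0.2713)
After 6 (thin lens f=25): x=-178/43 (≈-4.1395) theta=-341/3225 (≈-0.1057)
z_focus = -x_out/theta_out = -(-178/43)/(-341/3225) = -13350/341 ≈ -39.1496
Rounded to 4 decimal places: z = -39.1496

Answer: -39.1496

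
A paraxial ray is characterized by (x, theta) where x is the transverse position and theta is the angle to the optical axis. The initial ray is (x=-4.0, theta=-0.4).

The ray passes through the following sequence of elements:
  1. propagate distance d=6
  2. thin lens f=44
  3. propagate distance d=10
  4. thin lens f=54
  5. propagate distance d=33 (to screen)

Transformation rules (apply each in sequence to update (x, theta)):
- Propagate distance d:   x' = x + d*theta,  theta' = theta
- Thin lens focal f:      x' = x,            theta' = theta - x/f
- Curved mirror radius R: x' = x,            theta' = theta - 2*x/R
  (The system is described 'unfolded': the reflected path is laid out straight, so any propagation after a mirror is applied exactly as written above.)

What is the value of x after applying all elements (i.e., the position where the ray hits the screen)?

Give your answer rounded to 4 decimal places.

Initial: x=-4.0000 theta=-0.4000
After 1 (propagate distance d=6): x=-6.4000 theta=-0.4000
After 2 (thin lens f=44): x=-6.4000 theta=-14/55 (≈-0.2545)
After 3 (propagate distance d=10): x=-492/55 (≈-8.9455) theta=-14/55 (≈-0.2545)
After 4 (thin lens f=54): x=-492/55 (≈-8.9455) theta=-4/45 (≈-0.0889)
After 5 (propagate distance d=33 (to screen)): x=-392/33 (≈-11.8788) theta=-4/45 (≈-0.0889)
Rounded to 4 decimal places: x = -11.8788

Answer: -11.8788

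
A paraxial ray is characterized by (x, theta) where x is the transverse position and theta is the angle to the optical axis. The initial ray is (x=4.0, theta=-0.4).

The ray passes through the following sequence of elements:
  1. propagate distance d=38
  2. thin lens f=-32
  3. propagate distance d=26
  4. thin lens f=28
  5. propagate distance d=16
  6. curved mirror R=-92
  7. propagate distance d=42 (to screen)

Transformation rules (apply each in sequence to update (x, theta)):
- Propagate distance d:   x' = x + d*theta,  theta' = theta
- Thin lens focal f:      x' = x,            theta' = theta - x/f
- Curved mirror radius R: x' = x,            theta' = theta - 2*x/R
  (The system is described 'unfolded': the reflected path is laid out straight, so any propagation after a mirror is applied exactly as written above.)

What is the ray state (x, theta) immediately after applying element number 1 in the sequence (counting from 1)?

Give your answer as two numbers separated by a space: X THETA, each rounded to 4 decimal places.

Initial: x=4.0000 theta=-0.4000
After 1 (propagate distance d=38): x=-11.2000 theta=-0.4000
Rounded to 4 decimal places: x = -11.2000, theta = -0.4000

Answer: -11.2000 -0.4000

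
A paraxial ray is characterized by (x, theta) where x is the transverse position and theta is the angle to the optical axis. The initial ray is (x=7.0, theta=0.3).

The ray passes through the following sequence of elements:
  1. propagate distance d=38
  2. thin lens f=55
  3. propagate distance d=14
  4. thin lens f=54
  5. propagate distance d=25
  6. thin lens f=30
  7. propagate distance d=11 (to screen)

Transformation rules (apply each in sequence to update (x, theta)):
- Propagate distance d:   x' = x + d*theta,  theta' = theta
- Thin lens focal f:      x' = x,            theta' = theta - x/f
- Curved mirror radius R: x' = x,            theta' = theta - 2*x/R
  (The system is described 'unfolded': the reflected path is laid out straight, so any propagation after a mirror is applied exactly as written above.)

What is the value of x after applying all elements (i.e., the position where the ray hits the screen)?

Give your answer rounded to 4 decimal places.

Answer: 1.5172

Derivation:
Initial: x=7.0000 theta=0.3000
After 1 (propagate distance d=38): x=18.4000 theta=0.3000
After 2 (thin lens f=55): x=18.4000 theta=-19/550 (≈-0.0345)
After 3 (propagate distance d=14): x=4927/275 (≈17.9164) theta=-19/550 (≈-0.0345)
After 4 (thin lens f=54): x=4927/275 (≈17.9164) theta=-544/1485 (≈-0.3663)
After 5 (propagate distance d=25): x=65029/7425 (≈8.7581) theta=-544/1485 (≈-0.3663)
After 6 (thin lens f=30): x=65029/7425 (≈8.7581) theta=-146629/222750 (≈-0.6583)
After 7 (propagate distance d=11 (to screen)): x=337951/222750 (≈1.5172) theta=-146629/222750 (≈-0.6583)
Rounded to 4 decimal places: x = 1.5172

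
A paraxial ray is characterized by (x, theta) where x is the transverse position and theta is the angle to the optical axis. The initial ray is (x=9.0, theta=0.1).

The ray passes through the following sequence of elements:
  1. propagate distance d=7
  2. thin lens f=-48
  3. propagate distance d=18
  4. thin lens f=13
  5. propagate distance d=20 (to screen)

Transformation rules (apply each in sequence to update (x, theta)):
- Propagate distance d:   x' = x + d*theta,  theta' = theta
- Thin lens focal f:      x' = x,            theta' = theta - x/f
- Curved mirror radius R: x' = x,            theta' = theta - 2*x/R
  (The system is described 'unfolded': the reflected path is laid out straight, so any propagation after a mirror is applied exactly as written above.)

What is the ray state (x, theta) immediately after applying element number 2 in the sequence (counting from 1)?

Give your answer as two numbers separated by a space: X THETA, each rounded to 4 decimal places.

Answer: 9.7000 0.3021

Derivation:
Initial: x=9.0000 theta=0.1000
After 1 (propagate distance d=7): x=9.7000 theta=0.1000
After 2 (thin lens f=-48): x=9.7000 theta=29/96 (≈0.3021)
Rounded to 4 decimal places: x = 9.7000, theta = 0.3021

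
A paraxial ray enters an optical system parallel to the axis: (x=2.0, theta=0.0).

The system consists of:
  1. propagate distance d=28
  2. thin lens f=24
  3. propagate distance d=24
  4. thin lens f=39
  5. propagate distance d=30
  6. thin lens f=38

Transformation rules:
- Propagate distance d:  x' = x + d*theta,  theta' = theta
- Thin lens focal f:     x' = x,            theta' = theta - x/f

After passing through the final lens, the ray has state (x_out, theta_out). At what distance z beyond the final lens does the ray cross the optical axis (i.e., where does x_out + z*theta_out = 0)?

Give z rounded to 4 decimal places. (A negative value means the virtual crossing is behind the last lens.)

Answer: -142.5000

Derivation:
Initial: x=2.0000 theta=0.0000
After 1 (propagate distance d=28): x=2.0000 theta=0.0000
After 2 (thin lens f=24): x=2.0000 theta=-1/12 (≈-0.0833)
After 3 (propagate distance d=24): x=0.0000 theta=-1/12 (≈-0.0833)
After 4 (thin lens f=39): x=0.0000 theta=-1/12 (≈-0.0833)
After 5 (propagate distance d=30): x=-2.5000 theta=-1/12 (≈-0.0833)
After 6 (thin lens f=38): x=-2.5000 theta=-1/57 (≈-0.0175)
z_focus = -x_out/theta_out = -(-2.5000)/(-1/57) = -142.5000
Rounded to 4 decimal places: z = -142.5000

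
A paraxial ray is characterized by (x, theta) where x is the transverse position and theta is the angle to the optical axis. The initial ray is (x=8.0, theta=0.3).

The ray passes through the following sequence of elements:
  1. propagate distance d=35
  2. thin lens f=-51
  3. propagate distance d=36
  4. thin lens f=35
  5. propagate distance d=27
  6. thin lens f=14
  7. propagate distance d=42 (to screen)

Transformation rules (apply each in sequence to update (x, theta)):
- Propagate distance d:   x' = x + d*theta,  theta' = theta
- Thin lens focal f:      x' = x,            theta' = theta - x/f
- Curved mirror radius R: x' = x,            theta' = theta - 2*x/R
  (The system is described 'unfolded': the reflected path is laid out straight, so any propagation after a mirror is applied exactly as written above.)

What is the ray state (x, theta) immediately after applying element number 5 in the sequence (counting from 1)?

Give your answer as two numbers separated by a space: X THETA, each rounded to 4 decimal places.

Initial: x=8.0000 theta=0.3000
After 1 (propagate distance d=35): x=18.5000 theta=0.3000
After 2 (thin lens f=-51): x=18.5000 theta=169/255 (≈0.6627)
After 3 (propagate distance d=36): x=7201/170 (≈42.3588) theta=169/255 (≈0.6627)
After 4 (thin lens f=35): x=7201/170 (≈42.3588) theta=-9773/17850 (≈-0.5475)
After 5 (propagate distance d=27): x=82039/2975 (≈27.5761) theta=-9773/17850 (≈-0.5475)
Rounded to 4 decimal places: x = 27.5761, theta = -0.5475

Answer: 27.5761 -0.5475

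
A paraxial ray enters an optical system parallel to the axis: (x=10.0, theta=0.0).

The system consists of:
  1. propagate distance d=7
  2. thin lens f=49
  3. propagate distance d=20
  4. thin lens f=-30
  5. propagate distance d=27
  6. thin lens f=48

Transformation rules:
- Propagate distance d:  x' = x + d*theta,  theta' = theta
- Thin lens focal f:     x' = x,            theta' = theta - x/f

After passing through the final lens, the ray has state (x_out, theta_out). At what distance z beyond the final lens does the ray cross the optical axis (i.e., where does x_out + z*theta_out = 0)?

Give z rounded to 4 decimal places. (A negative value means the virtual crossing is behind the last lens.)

Answer: 45.4141

Derivation:
Initial: x=10.0000 theta=0.0000
After 1 (propagate distance d=7): x=10.0000 theta=0.0000
After 2 (thin lens f=49): x=10.0000 theta=-10/49 (≈-0.2041)
After 3 (propagate distance d=20): x=290/49 (≈5.9184) theta=-10/49 (≈-0.2041)
After 4 (thin lens f=-30): x=290/49 (≈5.9184) theta=-1/147 (≈-0.0068)
After 5 (propagate distance d=27): x=281/49 (≈5.7347) theta=-1/147 (≈-0.0068)
After 6 (thin lens f=48): x=281/49 (≈5.7347) theta=-99/784 (≈-0.1263)
z_focus = -x_out/theta_out = -(281/49)/(-99/784) = 4496/99 ≈ 45.4141
Rounded to 4 decimal places: z = 45.4141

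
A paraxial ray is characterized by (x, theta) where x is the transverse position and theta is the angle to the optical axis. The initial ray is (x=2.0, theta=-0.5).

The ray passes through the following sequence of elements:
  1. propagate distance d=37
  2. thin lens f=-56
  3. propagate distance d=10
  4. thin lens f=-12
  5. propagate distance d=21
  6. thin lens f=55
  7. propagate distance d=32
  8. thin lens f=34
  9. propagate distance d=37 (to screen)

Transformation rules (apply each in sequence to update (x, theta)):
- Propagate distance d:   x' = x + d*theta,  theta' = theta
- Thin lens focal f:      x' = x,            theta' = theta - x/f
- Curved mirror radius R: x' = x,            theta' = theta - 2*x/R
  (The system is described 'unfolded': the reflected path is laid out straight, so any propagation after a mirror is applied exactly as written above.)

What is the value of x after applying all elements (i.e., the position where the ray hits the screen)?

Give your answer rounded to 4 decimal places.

Initial: x=2.0000 theta=-0.5000
After 1 (propagate distance d=37): x=-16.5000 theta=-0.5000
After 2 (thin lens f=-56): x=-16.5000 theta=-89/112 (≈-0.7946)
After 3 (propagate distance d=10): x=-1369/56 (≈-24.4464) theta=-89/112 (≈-0.7946)
After 4 (thin lens f=-12): x=-1369/56 (≈-24.4464) theta=-1903/672 (≈-2.8318)
After 5 (propagate distance d=21): x=-18797/224 (≈-83.9152) theta=-1903/672 (≈-2.8318)
After 6 (thin lens f=55): x=-18797/224 (≈-83.9152) theta=-24137/18480 (≈-1.3061)
After 7 (propagate distance d=32): x=-4646273/36960 (≈-125.7108) theta=-24137/18480 (≈-1.3061)
After 8 (thin lens f=34): x=-4646273/36960 (≈-125.7108) theta=3004957/1256640 (≈2.3913)
After 9 (propagate distance d=37 (to screen)): x=-46789873/1256640 (≈-37.2341) theta=3004957/1256640 (≈2.3913)
Rounded to 4 decimal places: x = -37.2341

Answer: -37.2341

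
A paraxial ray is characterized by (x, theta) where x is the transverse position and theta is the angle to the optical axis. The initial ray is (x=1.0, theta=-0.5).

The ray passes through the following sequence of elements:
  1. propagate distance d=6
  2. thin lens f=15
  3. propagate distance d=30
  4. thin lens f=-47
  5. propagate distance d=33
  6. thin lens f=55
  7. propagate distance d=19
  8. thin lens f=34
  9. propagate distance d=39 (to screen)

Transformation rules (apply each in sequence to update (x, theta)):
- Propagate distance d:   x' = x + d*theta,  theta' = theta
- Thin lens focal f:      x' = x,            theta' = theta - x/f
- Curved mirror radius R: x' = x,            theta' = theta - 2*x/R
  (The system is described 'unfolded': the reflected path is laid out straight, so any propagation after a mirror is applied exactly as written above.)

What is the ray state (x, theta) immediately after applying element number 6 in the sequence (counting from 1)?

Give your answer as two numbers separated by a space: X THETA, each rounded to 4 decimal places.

Answer: -34.2277 -0.0209

Derivation:
Initial: x=1.0000 theta=-0.5000
After 1 (propagate distance d=6): x=-2.0000 theta=-0.5000
After 2 (thin lens f=15): x=-2.0000 theta=-11/30 (≈-0.3667)
After 3 (propagate distance d=30): x=-13.0000 theta=-11/30 (≈-0.3667)
After 4 (thin lens f=-47): x=-13.0000 theta=-907/1410 (≈-0.6433)
After 5 (propagate distance d=33): x=-16087/470 (≈-34.2277) theta=-907/1410 (≈-0.6433)
After 6 (thin lens f=55): x=-16087/470 (≈-34.2277) theta=-812/38775 (≈-0.0209)
Rounded to 4 decimal places: x = -34.2277, theta = -0.0209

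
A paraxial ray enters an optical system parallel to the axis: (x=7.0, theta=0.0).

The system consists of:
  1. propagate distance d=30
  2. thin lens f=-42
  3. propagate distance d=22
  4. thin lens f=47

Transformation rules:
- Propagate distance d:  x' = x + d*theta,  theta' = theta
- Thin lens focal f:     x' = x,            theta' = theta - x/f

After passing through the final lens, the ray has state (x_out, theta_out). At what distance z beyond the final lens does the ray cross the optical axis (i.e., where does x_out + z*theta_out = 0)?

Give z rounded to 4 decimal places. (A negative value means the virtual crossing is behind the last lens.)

Initial: x=7.0000 theta=0.0000
After 1 (propagate distance d=30): x=7.0000 theta=0.0000
After 2 (thin lens f=-42): x=7.0000 theta=1/6 (≈0.1667)
After 3 (propagate distance d=22): x=32/3 (≈10.6667) theta=1/6 (≈0.1667)
After 4 (thin lens f=47): x=32/3 (≈10.6667) theta=-17/282 (≈-0.0603)
z_focus = -x_out/theta_out = -(32/3)/(-17/282) = 3008/17 ≈ 176.9412
Rounded to 4 decimal places: z = 176.9412

Answer: 176.9412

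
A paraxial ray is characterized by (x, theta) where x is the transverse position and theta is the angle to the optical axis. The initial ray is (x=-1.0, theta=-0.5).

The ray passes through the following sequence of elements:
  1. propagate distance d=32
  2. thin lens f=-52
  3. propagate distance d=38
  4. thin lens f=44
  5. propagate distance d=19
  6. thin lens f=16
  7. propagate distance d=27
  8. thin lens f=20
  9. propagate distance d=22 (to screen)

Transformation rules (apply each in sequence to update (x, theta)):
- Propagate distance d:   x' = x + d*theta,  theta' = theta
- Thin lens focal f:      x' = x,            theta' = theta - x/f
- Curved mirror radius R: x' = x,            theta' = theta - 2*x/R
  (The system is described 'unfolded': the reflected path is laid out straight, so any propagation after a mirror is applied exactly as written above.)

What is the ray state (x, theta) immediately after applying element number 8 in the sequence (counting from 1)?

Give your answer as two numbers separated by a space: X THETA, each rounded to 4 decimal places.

Initial: x=-1.0000 theta=-0.5000
After 1 (propagate distance d=32): x=-17.0000 theta=-0.5000
After 2 (thin lens f=-52): x=-17.0000 theta=-43/52 (≈-0.8269)
After 3 (propagate distance d=38): x=-1259/26 (≈-48.4231) theta=-43/52 (≈-0.8269)
After 4 (thin lens f=44): x=-1259/26 (≈-48.4231) theta=313/1144 (≈0.2736)
After 5 (propagate distance d=19): x=-49449/1144 (≈-43.2247) theta=313/1144 (≈0.2736)
After 6 (thin lens f=16): x=-49449/1144 (≈-43.2247) theta=4189/1408 (≈2.9751)
After 7 (propagate distance d=27): x=679155/18304 (≈37.1042) theta=4189/1408 (≈2.9751)
After 8 (thin lens f=20): x=679155/18304 (≈37.1042) theta=81997/73216 (≈1.1199)
Rounded to 4 decimal places: x = 37.1042, theta = 1.1199

Answer: 37.1042 1.1199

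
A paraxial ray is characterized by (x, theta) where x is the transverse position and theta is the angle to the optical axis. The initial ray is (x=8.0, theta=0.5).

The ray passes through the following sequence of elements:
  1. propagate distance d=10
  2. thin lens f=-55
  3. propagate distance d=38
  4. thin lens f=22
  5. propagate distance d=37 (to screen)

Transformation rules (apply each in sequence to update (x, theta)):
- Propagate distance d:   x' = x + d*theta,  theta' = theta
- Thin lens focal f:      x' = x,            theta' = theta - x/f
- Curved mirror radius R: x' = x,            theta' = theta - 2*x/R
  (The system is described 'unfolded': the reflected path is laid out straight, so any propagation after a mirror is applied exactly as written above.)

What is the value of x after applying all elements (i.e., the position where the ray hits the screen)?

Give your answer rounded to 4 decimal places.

Answer: -0.6967

Derivation:
Initial: x=8.0000 theta=0.5000
After 1 (propagate distance d=10): x=13.0000 theta=0.5000
After 2 (thin lens f=-55): x=13.0000 theta=81/110 (≈0.7364)
After 3 (propagate distance d=38): x=2254/55 (≈40.9818) theta=81/110 (≈0.7364)
After 4 (thin lens f=22): x=2254/55 (≈40.9818) theta=-1363/1210 (≈-1.1264)
After 5 (propagate distance d=37 (to screen)): x=-843/1210 (≈-0.6967) theta=-1363/1210 (≈-1.1264)
Rounded to 4 decimal places: x = -0.6967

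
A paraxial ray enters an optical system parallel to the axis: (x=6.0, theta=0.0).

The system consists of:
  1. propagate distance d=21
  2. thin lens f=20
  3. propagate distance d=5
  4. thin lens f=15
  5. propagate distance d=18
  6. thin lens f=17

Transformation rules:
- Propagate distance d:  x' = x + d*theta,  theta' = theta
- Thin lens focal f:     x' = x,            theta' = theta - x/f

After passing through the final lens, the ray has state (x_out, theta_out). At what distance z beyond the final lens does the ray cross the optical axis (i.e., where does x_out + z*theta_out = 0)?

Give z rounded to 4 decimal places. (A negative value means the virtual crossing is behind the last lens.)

Initial: x=6.0000 theta=0.0000
After 1 (propagate distance d=21): x=6.0000 theta=0.0000
After 2 (thin lens f=20): x=6.0000 theta=-0.3000
After 3 (propagate distance d=5): x=4.5000 theta=-0.3000
After 4 (thin lens f=15): x=4.5000 theta=-0.6000
After 5 (propagate distance d=18): x=-6.3000 theta=-0.6000
After 6 (thin lens f=17): x=-6.3000 theta=-39/170 (≈-0.2294)
z_focus = -x_out/theta_out = -(-6.3000)/(-39/170) = -357/13 ≈ -27.4615
Rounded to 4 decimal places: z = -27.4615

Answer: -27.4615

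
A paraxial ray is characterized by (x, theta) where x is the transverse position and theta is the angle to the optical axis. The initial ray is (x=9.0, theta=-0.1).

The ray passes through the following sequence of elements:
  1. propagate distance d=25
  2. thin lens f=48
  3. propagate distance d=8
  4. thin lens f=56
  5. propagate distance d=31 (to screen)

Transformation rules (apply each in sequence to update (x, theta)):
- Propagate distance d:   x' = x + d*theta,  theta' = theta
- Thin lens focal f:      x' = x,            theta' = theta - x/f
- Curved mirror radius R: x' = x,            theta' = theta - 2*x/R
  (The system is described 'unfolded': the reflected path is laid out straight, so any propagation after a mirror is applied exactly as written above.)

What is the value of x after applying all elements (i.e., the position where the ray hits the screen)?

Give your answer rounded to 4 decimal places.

Initial: x=9.0000 theta=-0.1000
After 1 (propagate distance d=25): x=6.5000 theta=-0.1000
After 2 (thin lens f=48): x=6.5000 theta=-113/480 (≈-0.2354)
After 3 (propagate distance d=8): x=277/60 (≈4.6167) theta=-113/480 (≈-0.2354)
After 4 (thin lens f=56): x=277/60 (≈4.6167) theta=-89/280 (≈-0.3179)
After 5 (propagate distance d=31 (to screen)): x=-4399/840 (≈-5.2369) theta=-89/280 (≈-0.3179)
Rounded to 4 decimal places: x = -5.2369

Answer: -5.2369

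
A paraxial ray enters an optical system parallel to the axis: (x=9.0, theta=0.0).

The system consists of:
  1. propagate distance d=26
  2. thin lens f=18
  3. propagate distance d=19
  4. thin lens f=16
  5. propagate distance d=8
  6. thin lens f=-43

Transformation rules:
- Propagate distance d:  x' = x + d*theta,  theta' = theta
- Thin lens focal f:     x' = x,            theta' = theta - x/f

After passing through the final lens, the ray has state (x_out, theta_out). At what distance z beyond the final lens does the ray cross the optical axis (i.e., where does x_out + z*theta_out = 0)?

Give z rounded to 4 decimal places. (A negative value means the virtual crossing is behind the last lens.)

Answer: -7.4878

Derivation:
Initial: x=9.0000 theta=0.0000
After 1 (propagate distance d=26): x=9.0000 theta=0.0000
After 2 (thin lens f=18): x=9.0000 theta=-0.5000
After 3 (propagate distance d=19): x=-0.5000 theta=-0.5000
After 4 (thin lens f=16): x=-0.5000 theta=-15/32 (≈-0.4688)
After 5 (propagate distance d=8): x=-4.2500 theta=-15/32 (≈-0.4688)
After 6 (thin lens f=-43): x=-4.2500 theta=-781/1376 (≈-0.5676)
z_focus = -x_out/theta_out = -(-4.2500)/(-781/1376) = -5848/781 ≈ -7.4878
Rounded to 4 decimal places: z = -7.4878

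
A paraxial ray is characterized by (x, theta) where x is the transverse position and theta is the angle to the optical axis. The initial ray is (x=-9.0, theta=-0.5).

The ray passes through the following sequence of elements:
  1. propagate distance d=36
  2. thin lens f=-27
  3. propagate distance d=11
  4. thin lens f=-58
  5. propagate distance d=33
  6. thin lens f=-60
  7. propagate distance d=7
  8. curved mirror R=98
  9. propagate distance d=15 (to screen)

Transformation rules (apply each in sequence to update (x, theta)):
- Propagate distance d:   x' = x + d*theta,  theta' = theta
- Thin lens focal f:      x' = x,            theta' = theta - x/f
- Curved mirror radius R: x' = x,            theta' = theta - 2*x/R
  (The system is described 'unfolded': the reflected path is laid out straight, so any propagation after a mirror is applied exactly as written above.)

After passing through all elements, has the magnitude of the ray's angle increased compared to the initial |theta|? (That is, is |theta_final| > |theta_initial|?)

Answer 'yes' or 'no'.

Answer: yes

Derivation:
Initial: x=-9.0000 theta=-0.5000
After 1 (propagate distance d=36): x=-27.0000 theta=-0.5000
After 2 (thin lens f=-27): x=-27.0000 theta=-1.5000
After 3 (propagate distance d=11): x=-43.5000 theta=-1.5000
After 4 (thin lens f=-58): x=-43.5000 theta=-2.2500
After 5 (propagate distance d=33): x=-117.7500 theta=-2.2500
After 6 (thin lens f=-60): x=-117.7500 theta=-4.2125
After 7 (propagate distance d=7): x=-147.2375 theta=-4.2125
After 8 (curved mirror R=98): x=-147.2375 theta=-2367/1960 (≈-1.2077)
After 9 (propagate distance d=15 (to screen)): x=-648181/3920 (≈-165.3523) theta=-2367/1960 (≈-1.2077)
|theta_initial|=0.5000 |theta_final|=2367/1960 (≈1.2077) -> increased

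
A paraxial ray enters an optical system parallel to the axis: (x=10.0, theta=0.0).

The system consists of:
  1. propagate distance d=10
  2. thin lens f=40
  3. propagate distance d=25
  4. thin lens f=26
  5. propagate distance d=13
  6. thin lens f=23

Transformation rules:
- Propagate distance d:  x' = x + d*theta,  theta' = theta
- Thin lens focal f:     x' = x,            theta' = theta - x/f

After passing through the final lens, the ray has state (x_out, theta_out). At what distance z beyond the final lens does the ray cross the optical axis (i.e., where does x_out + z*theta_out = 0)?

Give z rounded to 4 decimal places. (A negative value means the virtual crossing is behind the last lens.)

Initial: x=10.0000 theta=0.0000
After 1 (propagate distance d=10): x=10.0000 theta=0.0000
After 2 (thin lens f=40): x=10.0000 theta=-0.2500
After 3 (propagate distance d=25): x=3.7500 theta=-0.2500
After 4 (thin lens f=26): x=3.7500 theta=-41/104 (≈-0.3942)
After 5 (propagate distance d=13): x=-1.3750 theta=-41/104 (≈-0.3942)
After 6 (thin lens f=23): x=-1.3750 theta=-100/299 (≈-0.3344)
z_focus = -x_out/theta_out = -(-1.3750)/(-100/299) = -3289/800 ≈ -4.1113
Rounded to 4 decimal places: z = -4.1113

Answer: -4.1113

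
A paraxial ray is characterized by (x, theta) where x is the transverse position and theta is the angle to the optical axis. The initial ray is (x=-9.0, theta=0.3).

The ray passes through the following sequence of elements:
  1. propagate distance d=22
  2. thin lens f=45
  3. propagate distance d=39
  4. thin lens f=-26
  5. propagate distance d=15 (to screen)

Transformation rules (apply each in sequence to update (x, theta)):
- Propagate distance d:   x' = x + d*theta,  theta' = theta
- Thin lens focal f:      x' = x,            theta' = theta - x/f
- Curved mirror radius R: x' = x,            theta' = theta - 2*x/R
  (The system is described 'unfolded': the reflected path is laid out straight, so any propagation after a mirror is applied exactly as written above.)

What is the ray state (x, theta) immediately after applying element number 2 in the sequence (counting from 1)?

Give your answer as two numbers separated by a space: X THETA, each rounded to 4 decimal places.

Initial: x=-9.0000 theta=0.3000
After 1 (propagate distance d=22): x=-2.4000 theta=0.3000
After 2 (thin lens f=45): x=-2.4000 theta=53/150 (≈0.3533)
Rounded to 4 decimal places: x = -2.4000, theta = 0.3533

Answer: -2.4000 0.3533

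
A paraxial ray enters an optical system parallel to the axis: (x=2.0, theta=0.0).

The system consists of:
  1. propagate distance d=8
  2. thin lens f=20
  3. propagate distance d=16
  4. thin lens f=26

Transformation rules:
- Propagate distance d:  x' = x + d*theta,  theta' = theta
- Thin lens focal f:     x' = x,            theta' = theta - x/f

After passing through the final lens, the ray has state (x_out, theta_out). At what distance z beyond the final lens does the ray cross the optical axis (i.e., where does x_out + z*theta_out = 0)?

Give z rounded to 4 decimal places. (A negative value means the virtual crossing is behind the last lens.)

Initial: x=2.0000 theta=0.0000
After 1 (propagate distance d=8): x=2.0000 theta=0.0000
After 2 (thin lens f=20): x=2.0000 theta=-0.1000
After 3 (propagate distance d=16): x=0.4000 theta=-0.1000
After 4 (thin lens f=26): x=0.4000 theta=-3/26 (≈-0.1154)
z_focus = -x_out/theta_out = -(0.4000)/(-3/26) = 52/15 ≈ 3.4667
Rounded to 4 decimal places: z = 3.4667

Answer: 3.4667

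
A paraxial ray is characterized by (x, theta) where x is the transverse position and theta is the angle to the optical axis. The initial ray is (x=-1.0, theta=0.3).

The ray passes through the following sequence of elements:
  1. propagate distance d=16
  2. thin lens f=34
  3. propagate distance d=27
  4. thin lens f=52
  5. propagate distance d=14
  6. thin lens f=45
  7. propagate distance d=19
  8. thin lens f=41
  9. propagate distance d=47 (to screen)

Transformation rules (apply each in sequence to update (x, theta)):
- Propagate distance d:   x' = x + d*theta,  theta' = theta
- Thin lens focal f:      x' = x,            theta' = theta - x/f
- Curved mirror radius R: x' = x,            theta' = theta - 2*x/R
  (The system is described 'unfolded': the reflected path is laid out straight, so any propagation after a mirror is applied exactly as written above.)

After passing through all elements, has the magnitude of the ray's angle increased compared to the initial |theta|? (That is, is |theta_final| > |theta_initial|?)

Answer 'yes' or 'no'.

Answer: yes

Derivation:
Initial: x=-1.0000 theta=0.3000
After 1 (propagate distance d=16): x=3.8000 theta=0.3000
After 2 (thin lens f=34): x=3.8000 theta=16/85 (≈0.1882)
After 3 (propagate distance d=27): x=151/17 (≈8.8824) theta=16/85 (≈0.1882)
After 4 (thin lens f=52): x=151/17 (≈8.8824) theta=77/4420 (≈0.0174)
After 5 (propagate distance d=14): x=20169/2210 (≈9.1262) theta=77/4420 (≈0.0174)
After 6 (thin lens f=45): x=20169/2210 (≈9.1262) theta=-241/1300 (≈-0.1854)
After 7 (propagate distance d=19): x=123847/22100 (≈5.6039) theta=-241/1300 (≈-0.1854)
After 8 (thin lens f=41): x=123847/22100 (≈5.6039) theta=-5612/17425 (≈-0.3221)
After 9 (propagate distance d=47 (to screen)): x=-8638001/906100 (≈-9.5332) theta=-5612/17425 (≈-0.3221)
|theta_initial|=0.3000 |theta_final|=5612/17425 (≈0.3221) -> increased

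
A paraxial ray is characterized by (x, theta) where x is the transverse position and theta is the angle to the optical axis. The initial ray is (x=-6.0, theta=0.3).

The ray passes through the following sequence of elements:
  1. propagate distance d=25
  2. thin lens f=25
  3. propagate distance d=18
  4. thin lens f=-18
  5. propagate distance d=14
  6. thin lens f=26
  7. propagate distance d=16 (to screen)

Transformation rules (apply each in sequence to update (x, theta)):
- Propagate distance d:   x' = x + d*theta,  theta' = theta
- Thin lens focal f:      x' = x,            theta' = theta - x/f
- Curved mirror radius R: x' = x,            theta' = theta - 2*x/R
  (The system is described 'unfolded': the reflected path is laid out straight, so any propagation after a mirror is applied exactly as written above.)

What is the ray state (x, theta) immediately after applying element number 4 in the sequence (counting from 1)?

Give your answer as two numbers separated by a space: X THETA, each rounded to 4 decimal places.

Answer: 5.8200 0.5633

Derivation:
Initial: x=-6.0000 theta=0.3000
After 1 (propagate distance d=25): x=1.5000 theta=0.3000
After 2 (thin lens f=25): x=1.5000 theta=0.2400
After 3 (propagate distance d=18): x=5.8200 theta=0.2400
After 4 (thin lens f=-18): x=5.8200 theta=169/300 (≈0.5633)
Rounded to 4 decimal places: x = 5.8200, theta = 0.5633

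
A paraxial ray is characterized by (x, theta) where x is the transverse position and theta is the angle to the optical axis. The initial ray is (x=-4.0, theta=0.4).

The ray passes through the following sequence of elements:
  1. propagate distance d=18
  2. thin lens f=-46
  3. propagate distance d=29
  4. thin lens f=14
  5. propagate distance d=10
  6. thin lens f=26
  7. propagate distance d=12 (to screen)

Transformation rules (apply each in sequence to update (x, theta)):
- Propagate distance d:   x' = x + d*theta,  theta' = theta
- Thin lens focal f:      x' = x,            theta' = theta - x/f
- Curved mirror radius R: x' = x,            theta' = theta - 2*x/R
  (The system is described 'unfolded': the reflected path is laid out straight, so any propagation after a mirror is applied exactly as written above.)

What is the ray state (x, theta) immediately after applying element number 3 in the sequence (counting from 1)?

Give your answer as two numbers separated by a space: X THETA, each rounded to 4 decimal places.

Initial: x=-4.0000 theta=0.4000
After 1 (propagate distance d=18): x=3.2000 theta=0.4000
After 2 (thin lens f=-46): x=3.2000 theta=54/115 (≈0.4696)
After 3 (propagate distance d=29): x=1934/115 (≈16.8174) theta=54/115 (≈0.4696)
Rounded to 4 decimal places: x = 16.8174, theta = 0.4696

Answer: 16.8174 0.4696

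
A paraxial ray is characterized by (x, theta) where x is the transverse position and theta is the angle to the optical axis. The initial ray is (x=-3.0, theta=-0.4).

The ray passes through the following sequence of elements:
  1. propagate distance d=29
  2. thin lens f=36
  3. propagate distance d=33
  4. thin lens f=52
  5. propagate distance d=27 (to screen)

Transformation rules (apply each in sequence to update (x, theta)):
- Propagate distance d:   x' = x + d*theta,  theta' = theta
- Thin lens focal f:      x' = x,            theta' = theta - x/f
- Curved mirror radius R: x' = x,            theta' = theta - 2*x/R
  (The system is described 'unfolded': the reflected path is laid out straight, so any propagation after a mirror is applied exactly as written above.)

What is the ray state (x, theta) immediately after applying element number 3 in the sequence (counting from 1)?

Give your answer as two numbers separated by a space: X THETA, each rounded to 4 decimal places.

Initial: x=-3.0000 theta=-0.4000
After 1 (propagate distance d=29): x=-14.6000 theta=-0.4000
After 2 (thin lens f=36): x=-14.6000 theta=1/180 (≈0.0056)
After 3 (propagate distance d=33): x=-173/12 (≈-14.4167) theta=1/180 (≈0.0056)
Rounded to 4 decimal places: x = -14.4167, theta = 0.0056

Answer: -14.4167 0.0056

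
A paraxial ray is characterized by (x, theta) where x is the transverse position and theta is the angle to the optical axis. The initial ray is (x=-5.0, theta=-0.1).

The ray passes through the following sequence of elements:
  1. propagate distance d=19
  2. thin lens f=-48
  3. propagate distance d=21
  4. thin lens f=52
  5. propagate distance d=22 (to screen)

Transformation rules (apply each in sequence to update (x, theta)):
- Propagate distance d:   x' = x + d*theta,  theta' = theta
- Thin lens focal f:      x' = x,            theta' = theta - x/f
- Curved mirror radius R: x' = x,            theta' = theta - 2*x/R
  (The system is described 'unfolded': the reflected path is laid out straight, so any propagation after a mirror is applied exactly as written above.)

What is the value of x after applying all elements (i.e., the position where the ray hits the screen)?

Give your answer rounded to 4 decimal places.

Initial: x=-5.0000 theta=-0.1000
After 1 (propagate distance d=19): x=-6.9000 theta=-0.1000
After 2 (thin lens f=-48): x=-6.9000 theta=-39/160 (≈-0.2438)
After 3 (propagate distance d=21): x=-1923/160 (≈-12.0188) theta=-39/160 (≈-0.2438)
After 4 (thin lens f=52): x=-1923/160 (≈-12.0188) theta=-21/1664 (≈-0.0126)
After 5 (propagate distance d=22 (to screen)): x=-51153/4160 (≈-12.2964) theta=-21/1664 (≈-0.0126)
Rounded to 4 decimal places: x = -12.2964

Answer: -12.2964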